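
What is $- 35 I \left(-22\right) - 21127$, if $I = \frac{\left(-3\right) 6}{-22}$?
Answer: $-20497$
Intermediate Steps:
$I = \frac{9}{11}$ ($I = \left(-18\right) \left(- \frac{1}{22}\right) = \frac{9}{11} \approx 0.81818$)
$- 35 I \left(-22\right) - 21127 = \left(-35\right) \frac{9}{11} \left(-22\right) - 21127 = \left(- \frac{315}{11}\right) \left(-22\right) - 21127 = 630 - 21127 = -20497$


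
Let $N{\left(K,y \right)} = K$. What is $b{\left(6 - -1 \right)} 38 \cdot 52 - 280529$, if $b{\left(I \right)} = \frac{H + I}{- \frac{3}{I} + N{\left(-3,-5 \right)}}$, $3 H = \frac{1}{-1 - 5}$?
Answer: $- \frac{15364691}{54} \approx -2.8453 \cdot 10^{5}$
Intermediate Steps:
$H = - \frac{1}{18}$ ($H = \frac{1}{3 \left(-1 - 5\right)} = \frac{1}{3 \left(-6\right)} = \frac{1}{3} \left(- \frac{1}{6}\right) = - \frac{1}{18} \approx -0.055556$)
$b{\left(I \right)} = \frac{- \frac{1}{18} + I}{-3 - \frac{3}{I}}$ ($b{\left(I \right)} = \frac{- \frac{1}{18} + I}{- \frac{3}{I} - 3} = \frac{- \frac{1}{18} + I}{-3 - \frac{3}{I}}$)
$b{\left(6 - -1 \right)} 38 \cdot 52 - 280529 = \frac{\left(6 - -1\right) \left(1 - 18 \left(6 - -1\right)\right)}{54 \left(1 + \left(6 - -1\right)\right)} 38 \cdot 52 - 280529 = \frac{\left(6 + 1\right) \left(1 - 18 \left(6 + 1\right)\right)}{54 \left(1 + \left(6 + 1\right)\right)} 38 \cdot 52 - 280529 = \frac{1}{54} \cdot 7 \frac{1}{1 + 7} \left(1 - 126\right) 38 \cdot 52 - 280529 = \frac{1}{54} \cdot 7 \cdot \frac{1}{8} \left(1 - 126\right) 38 \cdot 52 - 280529 = \frac{1}{54} \cdot 7 \cdot \frac{1}{8} \left(-125\right) 38 \cdot 52 - 280529 = \left(- \frac{875}{432}\right) 38 \cdot 52 - 280529 = \left(- \frac{16625}{216}\right) 52 - 280529 = - \frac{216125}{54} - 280529 = - \frac{15364691}{54}$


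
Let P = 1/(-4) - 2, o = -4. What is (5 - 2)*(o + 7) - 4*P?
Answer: 18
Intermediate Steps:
P = -9/4 (P = -¼ - 2 = -9/4 ≈ -2.2500)
(5 - 2)*(o + 7) - 4*P = (5 - 2)*(-4 + 7) - 4*(-9/4) = 3*3 + 9 = 9 + 9 = 18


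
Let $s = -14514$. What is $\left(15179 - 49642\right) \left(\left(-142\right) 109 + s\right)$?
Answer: $1033614296$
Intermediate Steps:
$\left(15179 - 49642\right) \left(\left(-142\right) 109 + s\right) = \left(15179 - 49642\right) \left(\left(-142\right) 109 - 14514\right) = - 34463 \left(-15478 - 14514\right) = \left(-34463\right) \left(-29992\right) = 1033614296$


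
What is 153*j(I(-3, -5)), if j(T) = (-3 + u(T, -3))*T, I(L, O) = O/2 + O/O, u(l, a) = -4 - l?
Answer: 5049/4 ≈ 1262.3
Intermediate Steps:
I(L, O) = 1 + O/2 (I(L, O) = O*(½) + 1 = O/2 + 1 = 1 + O/2)
j(T) = T*(-7 - T) (j(T) = (-3 + (-4 - T))*T = (-7 - T)*T = T*(-7 - T))
153*j(I(-3, -5)) = 153*(-(1 + (½)*(-5))*(7 + (1 + (½)*(-5)))) = 153*(-(1 - 5/2)*(7 + (1 - 5/2))) = 153*(-1*(-3/2)*(7 - 3/2)) = 153*(-1*(-3/2)*11/2) = 153*(33/4) = 5049/4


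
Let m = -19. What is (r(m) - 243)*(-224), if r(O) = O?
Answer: 58688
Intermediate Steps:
(r(m) - 243)*(-224) = (-19 - 243)*(-224) = -262*(-224) = 58688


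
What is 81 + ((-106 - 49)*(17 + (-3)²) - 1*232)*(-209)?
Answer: 890839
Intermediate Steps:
81 + ((-106 - 49)*(17 + (-3)²) - 1*232)*(-209) = 81 + (-155*(17 + 9) - 232)*(-209) = 81 + (-155*26 - 232)*(-209) = 81 + (-4030 - 232)*(-209) = 81 - 4262*(-209) = 81 + 890758 = 890839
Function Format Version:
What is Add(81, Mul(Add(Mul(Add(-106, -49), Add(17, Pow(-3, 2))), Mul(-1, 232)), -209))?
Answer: 890839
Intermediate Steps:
Add(81, Mul(Add(Mul(Add(-106, -49), Add(17, Pow(-3, 2))), Mul(-1, 232)), -209)) = Add(81, Mul(Add(Mul(-155, Add(17, 9)), -232), -209)) = Add(81, Mul(Add(Mul(-155, 26), -232), -209)) = Add(81, Mul(Add(-4030, -232), -209)) = Add(81, Mul(-4262, -209)) = Add(81, 890758) = 890839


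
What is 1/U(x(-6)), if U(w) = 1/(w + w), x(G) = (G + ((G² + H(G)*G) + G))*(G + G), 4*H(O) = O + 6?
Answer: -576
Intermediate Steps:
H(O) = 3/2 + O/4 (H(O) = (O + 6)/4 = (6 + O)/4 = 3/2 + O/4)
x(G) = 2*G*(G² + 2*G + G*(3/2 + G/4)) (x(G) = (G + ((G² + (3/2 + G/4)*G) + G))*(G + G) = (G + ((G² + G*(3/2 + G/4)) + G))*(2*G) = (G + (G + G² + G*(3/2 + G/4)))*(2*G) = (G² + 2*G + G*(3/2 + G/4))*(2*G) = 2*G*(G² + 2*G + G*(3/2 + G/4)))
U(w) = 1/(2*w)
1/U(x(-6)) = 1/(1/(2*(((½)*(-6)²*(14 + 5*(-6)))))) = 1/(1/(2*(((½)*36*(14 - 30))))) = 1/(1/(2*(((½)*36*(-16))))) = 1/((½)/(-288)) = 1/((½)*(-1/288)) = 1/(-1/576) = -576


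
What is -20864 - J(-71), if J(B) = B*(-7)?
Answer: -21361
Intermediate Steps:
J(B) = -7*B
-20864 - J(-71) = -20864 - (-7)*(-71) = -20864 - 1*497 = -20864 - 497 = -21361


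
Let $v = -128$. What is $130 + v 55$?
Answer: $-6910$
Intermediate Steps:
$130 + v 55 = 130 - 7040 = -6910$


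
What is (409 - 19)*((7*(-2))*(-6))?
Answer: 32760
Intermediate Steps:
(409 - 19)*((7*(-2))*(-6)) = 390*(-14*(-6)) = 390*84 = 32760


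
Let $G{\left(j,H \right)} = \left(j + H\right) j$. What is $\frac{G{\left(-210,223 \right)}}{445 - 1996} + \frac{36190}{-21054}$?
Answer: $\frac{1855}{44979} \approx 0.041241$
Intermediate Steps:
$G{\left(j,H \right)} = j \left(H + j\right)$ ($G{\left(j,H \right)} = \left(H + j\right) j = j \left(H + j\right)$)
$\frac{G{\left(-210,223 \right)}}{445 - 1996} + \frac{36190}{-21054} = \frac{\left(-210\right) \left(223 - 210\right)}{445 - 1996} + \frac{36190}{-21054} = \frac{\left(-210\right) 13}{445 - 1996} + 36190 \left(- \frac{1}{21054}\right) = - \frac{2730}{-1551} - \frac{1645}{957} = \left(-2730\right) \left(- \frac{1}{1551}\right) - \frac{1645}{957} = \frac{910}{517} - \frac{1645}{957} = \frac{1855}{44979}$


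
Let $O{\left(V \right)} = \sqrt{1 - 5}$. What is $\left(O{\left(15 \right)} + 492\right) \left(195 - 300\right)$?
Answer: $-51660 - 210 i \approx -51660.0 - 210.0 i$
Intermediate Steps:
$O{\left(V \right)} = 2 i$ ($O{\left(V \right)} = \sqrt{-4} = 2 i$)
$\left(O{\left(15 \right)} + 492\right) \left(195 - 300\right) = \left(2 i + 492\right) \left(195 - 300\right) = \left(492 + 2 i\right) \left(-105\right) = -51660 - 210 i$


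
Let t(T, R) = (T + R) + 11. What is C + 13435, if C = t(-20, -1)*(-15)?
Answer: 13585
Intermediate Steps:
t(T, R) = 11 + R + T (t(T, R) = (R + T) + 11 = 11 + R + T)
C = 150 (C = (11 - 1 - 20)*(-15) = -10*(-15) = 150)
C + 13435 = 150 + 13435 = 13585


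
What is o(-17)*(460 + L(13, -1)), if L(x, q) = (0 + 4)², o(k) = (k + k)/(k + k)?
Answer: 476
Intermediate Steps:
o(k) = 1 (o(k) = (2*k)/((2*k)) = (2*k)*(1/(2*k)) = 1)
L(x, q) = 16 (L(x, q) = 4² = 16)
o(-17)*(460 + L(13, -1)) = 1*(460 + 16) = 1*476 = 476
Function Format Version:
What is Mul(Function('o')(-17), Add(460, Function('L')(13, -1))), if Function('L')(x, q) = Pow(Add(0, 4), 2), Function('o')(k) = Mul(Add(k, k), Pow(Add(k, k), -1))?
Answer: 476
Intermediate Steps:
Function('o')(k) = 1 (Function('o')(k) = Mul(Mul(2, k), Pow(Mul(2, k), -1)) = Mul(Mul(2, k), Mul(Rational(1, 2), Pow(k, -1))) = 1)
Function('L')(x, q) = 16 (Function('L')(x, q) = Pow(4, 2) = 16)
Mul(Function('o')(-17), Add(460, Function('L')(13, -1))) = Mul(1, Add(460, 16)) = Mul(1, 476) = 476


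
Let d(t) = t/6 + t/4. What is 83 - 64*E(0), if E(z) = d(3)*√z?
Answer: 83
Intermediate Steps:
d(t) = 5*t/12 (d(t) = t*(⅙) + t*(¼) = t/6 + t/4 = 5*t/12)
E(z) = 5*√z/4 (E(z) = ((5/12)*3)*√z = 5*√z/4)
83 - 64*E(0) = 83 - 80*√0 = 83 - 80*0 = 83 - 64*0 = 83 + 0 = 83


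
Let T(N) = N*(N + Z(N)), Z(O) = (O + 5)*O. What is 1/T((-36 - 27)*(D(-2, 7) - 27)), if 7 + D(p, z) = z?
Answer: 1/4939035507 ≈ 2.0247e-10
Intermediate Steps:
D(p, z) = -7 + z
Z(O) = O*(5 + O) (Z(O) = (5 + O)*O = O*(5 + O))
T(N) = N*(N + N*(5 + N))
1/T((-36 - 27)*(D(-2, 7) - 27)) = 1/(((-36 - 27)*((-7 + 7) - 27))²*(6 + (-36 - 27)*((-7 + 7) - 27))) = 1/((-63*(0 - 27))²*(6 - 63*(0 - 27))) = 1/((-63*(-27))²*(6 - 63*(-27))) = 1/(1701²*(6 + 1701)) = 1/(2893401*1707) = 1/4939035507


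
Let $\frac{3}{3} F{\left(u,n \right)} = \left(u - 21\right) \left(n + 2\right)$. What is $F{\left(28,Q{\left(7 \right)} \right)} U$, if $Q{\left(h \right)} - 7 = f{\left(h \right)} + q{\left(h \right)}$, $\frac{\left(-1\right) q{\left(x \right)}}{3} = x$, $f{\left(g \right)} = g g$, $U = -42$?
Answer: $-10878$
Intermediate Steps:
$f{\left(g \right)} = g^{2}$
$q{\left(x \right)} = - 3 x$
$Q{\left(h \right)} = 7 + h^{2} - 3 h$ ($Q{\left(h \right)} = 7 + \left(h^{2} - 3 h\right) = 7 + h^{2} - 3 h$)
$F{\left(u,n \right)} = \left(-21 + u\right) \left(2 + n\right)$ ($F{\left(u,n \right)} = \left(u - 21\right) \left(n + 2\right) = \left(-21 + u\right) \left(2 + n\right)$)
$F{\left(28,Q{\left(7 \right)} \right)} U = \left(-42 - 21 \left(7 + 7^{2} - 21\right) + 2 \cdot 28 + \left(7 + 7^{2} - 21\right) 28\right) \left(-42\right) = \left(-42 - 21 \left(7 + 49 - 21\right) + 56 + \left(7 + 49 - 21\right) 28\right) \left(-42\right) = \left(-42 - 735 + 56 + 35 \cdot 28\right) \left(-42\right) = \left(-42 - 735 + 56 + 980\right) \left(-42\right) = 259 \left(-42\right) = -10878$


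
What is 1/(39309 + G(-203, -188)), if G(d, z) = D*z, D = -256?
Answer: 1/87437 ≈ 1.1437e-5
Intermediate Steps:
G(d, z) = -256*z
1/(39309 + G(-203, -188)) = 1/(39309 - 256*(-188)) = 1/(39309 + 48128) = 1/87437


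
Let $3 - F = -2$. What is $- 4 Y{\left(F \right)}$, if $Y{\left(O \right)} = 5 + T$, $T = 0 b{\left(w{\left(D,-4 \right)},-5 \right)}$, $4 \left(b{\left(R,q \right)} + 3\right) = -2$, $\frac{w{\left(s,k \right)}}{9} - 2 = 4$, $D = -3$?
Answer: $-20$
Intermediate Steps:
$F = 5$ ($F = 3 - -2 = 3 + 2 = 5$)
$w{\left(s,k \right)} = 54$ ($w{\left(s,k \right)} = 18 + 9 \cdot 4 = 18 + 36 = 54$)
$b{\left(R,q \right)} = - \frac{7}{2}$ ($b{\left(R,q \right)} = -3 + \frac{1}{4} \left(-2\right) = -3 - \frac{1}{2} = - \frac{7}{2}$)
$T = 0$ ($T = 0 \left(- \frac{7}{2}\right) = 0$)
$Y{\left(O \right)} = 5$ ($Y{\left(O \right)} = 5 + 0 = 5$)
$- 4 Y{\left(F \right)} = \left(-4\right) 5 = -20$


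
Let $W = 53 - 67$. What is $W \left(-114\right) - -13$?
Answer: $1609$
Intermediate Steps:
$W = -14$
$W \left(-114\right) - -13 = \left(-14\right) \left(-114\right) - -13 = 1596 + \left(\left(-3 - 27\right) + 43\right) = 1596 + \left(-30 + 43\right) = 1596 + 13 = 1609$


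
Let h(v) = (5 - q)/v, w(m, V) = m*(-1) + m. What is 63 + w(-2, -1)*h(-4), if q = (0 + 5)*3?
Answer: 63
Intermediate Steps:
q = 15 (q = 5*3 = 15)
w(m, V) = 0 (w(m, V) = -m + m = 0)
h(v) = -10/v (h(v) = (5 - 1*15)/v = (5 - 15)/v = -10/v)
63 + w(-2, -1)*h(-4) = 63 + 0*(-10/(-4)) = 63 + 0*(-10*(-¼)) = 63 + 0*(5/2) = 63 + 0 = 63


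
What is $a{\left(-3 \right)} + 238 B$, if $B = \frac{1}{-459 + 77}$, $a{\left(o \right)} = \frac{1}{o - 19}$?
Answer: $- \frac{2809}{4202} \approx -0.66849$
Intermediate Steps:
$a{\left(o \right)} = \frac{1}{-19 + o}$
$B = - \frac{1}{382}$ ($B = \frac{1}{-382} = - \frac{1}{382} \approx -0.0026178$)
$a{\left(-3 \right)} + 238 B = \frac{1}{-19 - 3} + 238 \left(- \frac{1}{382}\right) = \frac{1}{-22} - \frac{119}{191} = - \frac{1}{22} - \frac{119}{191} = - \frac{2809}{4202}$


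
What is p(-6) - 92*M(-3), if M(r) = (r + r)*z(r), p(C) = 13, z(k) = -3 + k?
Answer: -3299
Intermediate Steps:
M(r) = 2*r*(-3 + r) (M(r) = (r + r)*(-3 + r) = (2*r)*(-3 + r) = 2*r*(-3 + r))
p(-6) - 92*M(-3) = 13 - 184*(-3)*(-3 - 3) = 13 - 184*(-3)*(-6) = 13 - 92*36 = 13 - 3312 = -3299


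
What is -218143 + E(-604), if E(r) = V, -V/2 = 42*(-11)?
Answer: -217219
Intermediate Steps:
V = 924 (V = -84*(-11) = -2*(-462) = 924)
E(r) = 924
-218143 + E(-604) = -218143 + 924 = -217219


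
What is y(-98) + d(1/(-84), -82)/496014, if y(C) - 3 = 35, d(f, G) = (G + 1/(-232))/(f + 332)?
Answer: 10162160763249/267425286748 ≈ 38.000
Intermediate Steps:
d(f, G) = (-1/232 + G)/(332 + f) (d(f, G) = (G - 1/232)/(332 + f) = (-1/232 + G)/(332 + f))
y(C) = 38 (y(C) = 3 + 35 = 38)
y(-98) + d(1/(-84), -82)/496014 = 38 + ((-1/232 - 82)/(332 + 1/(-84)))/496014 = 38 + (-19025/232/(332 - 1/84))*(1/496014) = 38 + (-19025/232/(27887/84))*(1/496014) = 38 + ((84/27887)*(-19025/232))*(1/496014) = 38 - 399525/1617446*1/496014 = 38 - 133175/267425286748 = 10162160763249/267425286748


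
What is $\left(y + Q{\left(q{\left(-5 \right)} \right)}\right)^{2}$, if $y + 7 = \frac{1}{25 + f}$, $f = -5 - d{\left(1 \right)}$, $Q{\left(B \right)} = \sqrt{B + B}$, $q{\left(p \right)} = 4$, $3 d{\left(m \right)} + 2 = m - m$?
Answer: $\frac{216513}{3844} - \frac{862 \sqrt{2}}{31} \approx 17.001$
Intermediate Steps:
$d{\left(m \right)} = - \frac{2}{3}$ ($d{\left(m \right)} = - \frac{2}{3} + \frac{m - m}{3} = - \frac{2}{3} + \frac{1}{3} \cdot 0 = - \frac{2}{3} + 0 = - \frac{2}{3}$)
$Q{\left(B \right)} = \sqrt{2} \sqrt{B}$ ($Q{\left(B \right)} = \sqrt{2 B} = \sqrt{2} \sqrt{B}$)
$f = - \frac{13}{3}$ ($f = -5 - - \frac{2}{3} = -5 + \frac{2}{3} = - \frac{13}{3} \approx -4.3333$)
$y = - \frac{431}{62}$ ($y = -7 + \frac{1}{25 - \frac{13}{3}} = -7 + \frac{1}{\frac{62}{3}} = -7 + \frac{3}{62} = - \frac{431}{62} \approx -6.9516$)
$\left(y + Q{\left(q{\left(-5 \right)} \right)}\right)^{2} = \left(- \frac{431}{62} + \sqrt{2} \sqrt{4}\right)^{2} = \left(- \frac{431}{62} + \sqrt{2} \cdot 2\right)^{2} = \left(- \frac{431}{62} + 2 \sqrt{2}\right)^{2}$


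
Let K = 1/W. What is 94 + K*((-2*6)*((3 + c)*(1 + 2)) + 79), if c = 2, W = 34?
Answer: 3095/34 ≈ 91.029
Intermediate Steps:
K = 1/34 ≈ 0.029412
94 + K*((-2*6)*((3 + c)*(1 + 2)) + 79) = 94 + ((-2*6)*((3 + 2)*(1 + 2)) + 79)/34 = 94 + (-60*3 + 79)/34 = 94 + (-12*15 + 79)/34 = 94 + (-180 + 79)/34 = 94 + (1/34)*(-101) = 94 - 101/34 = 3095/34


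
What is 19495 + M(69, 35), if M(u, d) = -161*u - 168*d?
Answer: 2506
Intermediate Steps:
M(u, d) = -168*d - 161*u
19495 + M(69, 35) = 19495 + (-168*35 - 161*69) = 19495 + (-5880 - 11109) = 19495 - 16989 = 2506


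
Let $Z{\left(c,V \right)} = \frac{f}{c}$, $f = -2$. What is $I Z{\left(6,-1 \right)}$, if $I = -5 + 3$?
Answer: $\frac{2}{3} \approx 0.66667$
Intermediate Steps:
$I = -2$
$Z{\left(c,V \right)} = - \frac{2}{c}$
$I Z{\left(6,-1 \right)} = - 2 \left(- \frac{2}{6}\right) = - 2 \left(\left(-2\right) \frac{1}{6}\right) = \left(-2\right) \left(- \frac{1}{3}\right) = \frac{2}{3}$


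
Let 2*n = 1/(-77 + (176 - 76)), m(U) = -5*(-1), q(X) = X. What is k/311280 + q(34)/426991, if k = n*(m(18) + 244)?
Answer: 197720893/2038010963360 ≈ 9.7017e-5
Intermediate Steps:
m(U) = 5
n = 1/46 (n = 1/(2*(-77 + (176 - 76))) = 1/(2*(-77 + 100)) = (½)/23 = (½)*(1/23) = 1/46 ≈ 0.021739)
k = 249/46 (k = (5 + 244)/46 = (1/46)*249 = 249/46 ≈ 5.4130)
k/311280 + q(34)/426991 = (249/46)/311280 + 34/426991 = (249/46)*(1/311280) + 34*(1/426991) = 83/4772960 + 34/426991 = 197720893/2038010963360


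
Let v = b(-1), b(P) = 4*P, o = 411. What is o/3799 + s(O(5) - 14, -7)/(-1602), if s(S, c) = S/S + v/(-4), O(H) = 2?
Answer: 325412/3042999 ≈ 0.10694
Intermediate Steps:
v = -4 (v = 4*(-1) = -4)
s(S, c) = 2 (s(S, c) = S/S - 4/(-4) = 1 - 4*(-1/4) = 1 + 1 = 2)
o/3799 + s(O(5) - 14, -7)/(-1602) = 411/3799 + 2/(-1602) = 411*(1/3799) + 2*(-1/1602) = 411/3799 - 1/801 = 325412/3042999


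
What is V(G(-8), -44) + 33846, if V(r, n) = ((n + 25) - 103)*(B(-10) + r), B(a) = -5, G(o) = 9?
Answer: 33358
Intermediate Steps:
V(r, n) = (-78 + n)*(-5 + r) (V(r, n) = ((n + 25) - 103)*(-5 + r) = ((25 + n) - 103)*(-5 + r) = (-78 + n)*(-5 + r))
V(G(-8), -44) + 33846 = (390 - 78*9 - 5*(-44) - 44*9) + 33846 = (390 - 702 + 220 - 396) + 33846 = -488 + 33846 = 33358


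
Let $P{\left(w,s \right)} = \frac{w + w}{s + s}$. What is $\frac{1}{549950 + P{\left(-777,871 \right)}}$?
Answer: $\frac{871}{479005673} \approx 1.8183 \cdot 10^{-6}$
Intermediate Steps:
$P{\left(w,s \right)} = \frac{w}{s}$ ($P{\left(w,s \right)} = \frac{2 w}{2 s} = 2 w \frac{1}{2 s} = \frac{w}{s}$)
$\frac{1}{549950 + P{\left(-777,871 \right)}} = \frac{1}{549950 - \frac{777}{871}} = \frac{1}{\frac{479005673}{871}} = \frac{871}{479005673}$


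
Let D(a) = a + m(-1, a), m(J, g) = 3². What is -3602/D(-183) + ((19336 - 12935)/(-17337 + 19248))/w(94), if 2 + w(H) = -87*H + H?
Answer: 3092124251/149372678 ≈ 20.701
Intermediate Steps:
m(J, g) = 9
D(a) = 9 + a (D(a) = a + 9 = 9 + a)
w(H) = -2 - 86*H (w(H) = -2 + (-87*H + H) = -2 - 86*H)
-3602/D(-183) + ((19336 - 12935)/(-17337 + 19248))/w(94) = -3602/(9 - 183) + ((19336 - 12935)/(-17337 + 19248))/(-2 - 86*94) = -3602/(-174) + (6401/1911)/(-2 - 8084) = -3602*(-1/174) + (6401*(1/1911))/(-8086) = 1801/87 + (6401/1911)*(-1/8086) = 1801/87 - 6401/15452346 = 3092124251/149372678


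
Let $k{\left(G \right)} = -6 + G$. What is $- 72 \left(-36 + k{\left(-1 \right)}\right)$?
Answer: $3096$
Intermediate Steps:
$- 72 \left(-36 + k{\left(-1 \right)}\right) = - 72 \left(-36 - 7\right) = \left(-72\right) \left(-43\right) = 3096$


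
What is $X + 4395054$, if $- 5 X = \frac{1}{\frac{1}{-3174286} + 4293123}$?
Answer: $\frac{299470194620074898504}{68138001175885} \approx 4.3951 \cdot 10^{6}$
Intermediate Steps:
$X = - \frac{3174286}{68138001175885}$ ($X = - \frac{1}{5 \left(\frac{1}{-3174286} + 4293123\right)} = - \frac{1}{5 \left(- \frac{1}{3174286} + 4293123\right)} = - \frac{1}{5 \cdot \frac{13627600235177}{3174286}} = \left(- \frac{1}{5}\right) \frac{3174286}{13627600235177} = - \frac{3174286}{68138001175885} \approx -4.6586 \cdot 10^{-8}$)
$X + 4395054 = - \frac{3174286}{68138001175885} + 4395054 = \frac{299470194620074898504}{68138001175885}$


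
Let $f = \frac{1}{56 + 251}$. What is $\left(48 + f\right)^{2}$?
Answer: $\frac{217179169}{94249} \approx 2304.3$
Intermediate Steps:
$f = \frac{1}{307} \approx 0.0032573$
$\left(48 + f\right)^{2} = \left(48 + \frac{1}{307}\right)^{2} = \left(\frac{14737}{307}\right)^{2} = \frac{217179169}{94249}$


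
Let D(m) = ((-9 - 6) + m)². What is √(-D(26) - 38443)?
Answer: 2*I*√9641 ≈ 196.38*I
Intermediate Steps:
D(m) = (-15 + m)²
√(-D(26) - 38443) = √(-(-15 + 26)² - 38443) = √(-1*11² - 38443) = √(-1*121 - 38443) = √(-121 - 38443) = √(-38564) = 2*I*√9641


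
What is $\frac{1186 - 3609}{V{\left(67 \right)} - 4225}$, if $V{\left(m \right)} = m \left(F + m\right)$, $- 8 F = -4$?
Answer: $- \frac{4846}{595} \approx -8.1445$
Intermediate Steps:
$F = \frac{1}{2}$ ($F = \left(- \frac{1}{8}\right) \left(-4\right) = \frac{1}{2} \approx 0.5$)
$V{\left(m \right)} = m \left(\frac{1}{2} + m\right)$
$\frac{1186 - 3609}{V{\left(67 \right)} - 4225} = \frac{1186 - 3609}{67 \left(\frac{1}{2} + 67\right) - 4225} = - \frac{2423}{67 \cdot \frac{135}{2} - 4225} = - \frac{2423}{\frac{9045}{2} - 4225} = - \frac{2423}{\frac{595}{2}} = \left(-2423\right) \frac{2}{595} = - \frac{4846}{595}$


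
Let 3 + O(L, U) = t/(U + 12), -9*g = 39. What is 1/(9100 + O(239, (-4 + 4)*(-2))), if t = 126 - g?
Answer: 36/327883 ≈ 0.00010980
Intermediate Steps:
g = -13/3 (g = -1/9*39 = -13/3 ≈ -4.3333)
t = 391/3 (t = 126 - 1*(-13/3) = 126 + 13/3 = 391/3 ≈ 130.33)
O(L, U) = -3 + 391/(3*(12 + U)) (O(L, U) = -3 + 391/(3*(U + 12)) = -3 + 391/(3*(12 + U)))
1/(9100 + O(239, (-4 + 4)*(-2))) = 1/(9100 + (283 - 9*(-4 + 4)*(-2))/(3*(12 + (-4 + 4)*(-2)))) = 1/(9100 + (283 - 0*(-2))/(3*(12 + 0*(-2)))) = 1/(9100 + (283 - 9*0)/(3*(12 + 0))) = 1/(9100 + (1/3)*(283 + 0)/12) = 1/(9100 + (1/3)*(1/12)*283) = 1/(9100 + 283/36) = 1/(327883/36) = 36/327883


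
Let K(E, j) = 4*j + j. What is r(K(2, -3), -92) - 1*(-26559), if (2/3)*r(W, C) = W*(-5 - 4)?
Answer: 53523/2 ≈ 26762.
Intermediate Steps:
K(E, j) = 5*j
r(W, C) = -27*W/2 (r(W, C) = 3*(W*(-5 - 4))/2 = 3*(W*(-9))/2 = 3*(-9*W)/2 = -27*W/2)
r(K(2, -3), -92) - 1*(-26559) = -135*(-3)/2 - 1*(-26559) = -27/2*(-15) + 26559 = 405/2 + 26559 = 53523/2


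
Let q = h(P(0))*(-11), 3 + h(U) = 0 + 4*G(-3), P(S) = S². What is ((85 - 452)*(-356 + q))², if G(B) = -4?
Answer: 2910494601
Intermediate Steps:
h(U) = -19 (h(U) = -3 + (0 + 4*(-4)) = -3 + (0 - 16) = -3 - 16 = -19)
q = 209 (q = -19*(-11) = 209)
((85 - 452)*(-356 + q))² = ((85 - 452)*(-356 + 209))² = (-367*(-147))² = 53949² = 2910494601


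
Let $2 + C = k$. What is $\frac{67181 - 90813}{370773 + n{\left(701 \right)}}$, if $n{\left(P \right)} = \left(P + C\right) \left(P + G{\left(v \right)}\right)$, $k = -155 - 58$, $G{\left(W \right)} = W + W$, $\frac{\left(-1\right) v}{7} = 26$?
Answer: $- \frac{3376}{76365} \approx -0.044209$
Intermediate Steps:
$v = -182$ ($v = \left(-7\right) 26 = -182$)
$G{\left(W \right)} = 2 W$
$k = -213$ ($k = -155 - 58 = -213$)
$C = -215$ ($C = -2 - 213 = -215$)
$n{\left(P \right)} = \left(-364 + P\right) \left(-215 + P\right)$ ($n{\left(P \right)} = \left(P - 215\right) \left(P + 2 \left(-182\right)\right) = \left(-215 + P\right) \left(P - 364\right) = \left(-215 + P\right) \left(-364 + P\right) = \left(-364 + P\right) \left(-215 + P\right)$)
$\frac{67181 - 90813}{370773 + n{\left(701 \right)}} = \frac{67181 - 90813}{370773 + \left(78260 + 701^{2} - 405879\right)} = - \frac{23632}{370773 + \left(78260 + 491401 - 405879\right)} = - \frac{23632}{370773 + 163782} = - \frac{23632}{534555} = \left(-23632\right) \frac{1}{534555} = - \frac{3376}{76365}$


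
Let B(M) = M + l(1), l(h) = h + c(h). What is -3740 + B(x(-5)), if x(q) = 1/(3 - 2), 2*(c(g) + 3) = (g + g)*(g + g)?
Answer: -3739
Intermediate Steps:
c(g) = -3 + 2*g² (c(g) = -3 + ((g + g)*(g + g))/2 = -3 + ((2*g)*(2*g))/2 = -3 + (4*g²)/2 = -3 + 2*g²)
x(q) = 1 (x(q) = 1/1 = 1)
l(h) = -3 + h + 2*h² (l(h) = h + (-3 + 2*h²) = -3 + h + 2*h²)
B(M) = M (B(M) = M + (-3 + 1 + 2*1²) = M + (-3 + 1 + 2*1) = M + (-3 + 1 + 2) = M + 0 = M)
-3740 + B(x(-5)) = -3740 + 1 = -3739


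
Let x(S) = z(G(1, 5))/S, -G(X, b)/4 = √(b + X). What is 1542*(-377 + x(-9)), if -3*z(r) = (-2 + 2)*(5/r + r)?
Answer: -581334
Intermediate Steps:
G(X, b) = -4*√(X + b) (G(X, b) = -4*√(b + X) = -4*√(X + b))
z(r) = 0 (z(r) = -(-2 + 2)*(5/r + r)/3 = -0*(r + 5/r) = -⅓*0 = 0)
x(S) = 0 (x(S) = 0/S = 0)
1542*(-377 + x(-9)) = 1542*(-377 + 0) = 1542*(-377) = -581334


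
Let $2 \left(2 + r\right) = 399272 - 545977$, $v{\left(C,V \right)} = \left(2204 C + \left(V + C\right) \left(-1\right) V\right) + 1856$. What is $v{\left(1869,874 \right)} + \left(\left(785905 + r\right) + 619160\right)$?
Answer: $\frac{6110921}{2} \approx 3.0555 \cdot 10^{6}$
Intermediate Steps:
$v{\left(C,V \right)} = 1856 + 2204 C + V \left(- C - V\right)$ ($v{\left(C,V \right)} = \left(2204 C + \left(C + V\right) \left(-1\right) V\right) + 1856 = \left(2204 C + \left(- C - V\right) V\right) + 1856 = \left(2204 C + V \left(- C - V\right)\right) + 1856 = 1856 + 2204 C + V \left(- C - V\right)$)
$r = - \frac{146709}{2}$ ($r = -2 + \frac{399272 - 545977}{2} = -2 + \frac{1}{2} \left(-146705\right) = -2 - \frac{146705}{2} = - \frac{146709}{2} \approx -73355.0$)
$v{\left(1869,874 \right)} + \left(\left(785905 + r\right) + 619160\right) = \left(1856 - 874^{2} + 2204 \cdot 1869 - 1869 \cdot 874\right) + \left(\left(785905 - \frac{146709}{2}\right) + 619160\right) = \left(1856 - 763876 + 4119276 - 1633506\right) + \left(\frac{1425101}{2} + 619160\right) = \left(1856 - 763876 + 4119276 - 1633506\right) + \frac{2663421}{2} = 1723750 + \frac{2663421}{2} = \frac{6110921}{2}$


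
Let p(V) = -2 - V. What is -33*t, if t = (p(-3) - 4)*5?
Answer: 495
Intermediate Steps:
t = -15 (t = ((-2 - 1*(-3)) - 4)*5 = ((-2 + 3) - 4)*5 = (1 - 4)*5 = -3*5 = -15)
-33*t = -33*(-15) = 495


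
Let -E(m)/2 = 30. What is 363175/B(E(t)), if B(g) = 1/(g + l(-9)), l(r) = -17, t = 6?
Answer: -27964475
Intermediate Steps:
E(m) = -60 (E(m) = -2*30 = -60)
B(g) = 1/(-17 + g) (B(g) = 1/(g - 17) = 1/(-17 + g))
363175/B(E(t)) = 363175/(1/(-17 - 60)) = 363175/(1/(-77)) = 363175/(-1/77) = 363175*(-77) = -27964475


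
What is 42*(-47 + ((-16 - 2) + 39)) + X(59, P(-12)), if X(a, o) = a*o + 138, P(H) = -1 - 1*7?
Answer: -1426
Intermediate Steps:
P(H) = -8 (P(H) = -1 - 7 = -8)
X(a, o) = 138 + a*o
42*(-47 + ((-16 - 2) + 39)) + X(59, P(-12)) = 42*(-47 + ((-16 - 2) + 39)) + (138 + 59*(-8)) = 42*(-47 + (-18 + 39)) + (138 - 472) = 42*(-47 + 21) - 334 = 42*(-26) - 334 = -1092 - 334 = -1426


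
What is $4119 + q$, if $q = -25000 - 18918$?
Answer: $-39799$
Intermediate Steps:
$q = -43918$
$4119 + q = 4119 - 43918 = -39799$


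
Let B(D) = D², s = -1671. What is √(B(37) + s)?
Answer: I*√302 ≈ 17.378*I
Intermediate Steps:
√(B(37) + s) = √(37² - 1671) = √(1369 - 1671) = √(-302) = I*√302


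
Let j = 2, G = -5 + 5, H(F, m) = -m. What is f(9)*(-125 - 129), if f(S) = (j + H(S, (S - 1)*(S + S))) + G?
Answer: 36068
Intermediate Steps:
G = 0
f(S) = 2 - 2*S*(-1 + S) (f(S) = (2 - (S - 1)*(S + S)) + 0 = (2 - (-1 + S)*2*S) + 0 = (2 - 2*S*(-1 + S)) + 0 = 2 - 2*S*(-1 + S))
f(9)*(-125 - 129) = (2 - 2*9*(-1 + 9))*(-125 - 129) = (2 - 2*9*8)*(-254) = (2 - 144)*(-254) = -142*(-254) = 36068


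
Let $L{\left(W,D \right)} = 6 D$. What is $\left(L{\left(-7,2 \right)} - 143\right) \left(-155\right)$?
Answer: $20305$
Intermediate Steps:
$\left(L{\left(-7,2 \right)} - 143\right) \left(-155\right) = \left(6 \cdot 2 - 143\right) \left(-155\right) = \left(12 - 143\right) \left(-155\right) = \left(-131\right) \left(-155\right) = 20305$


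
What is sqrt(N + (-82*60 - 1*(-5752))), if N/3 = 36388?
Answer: 2*sqrt(27499) ≈ 331.66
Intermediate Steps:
N = 109164 (N = 3*36388 = 109164)
sqrt(N + (-82*60 - 1*(-5752))) = sqrt(109164 + (-82*60 - 1*(-5752))) = sqrt(109164 + (-4920 + 5752)) = sqrt(109164 + 832) = sqrt(109996) = 2*sqrt(27499)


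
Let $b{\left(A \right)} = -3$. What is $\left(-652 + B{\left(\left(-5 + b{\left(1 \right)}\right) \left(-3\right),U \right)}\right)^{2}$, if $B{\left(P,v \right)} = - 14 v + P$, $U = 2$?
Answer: $430336$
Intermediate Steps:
$B{\left(P,v \right)} = P - 14 v$
$\left(-652 + B{\left(\left(-5 + b{\left(1 \right)}\right) \left(-3\right),U \right)}\right)^{2} = \left(-652 - \left(28 - \left(-5 - 3\right) \left(-3\right)\right)\right)^{2} = \left(-652 - 4\right)^{2} = \left(-656\right)^{2} = 430336$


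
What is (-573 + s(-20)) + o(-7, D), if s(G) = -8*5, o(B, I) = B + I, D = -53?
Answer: -673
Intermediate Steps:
s(G) = -40
(-573 + s(-20)) + o(-7, D) = (-573 - 40) + (-7 - 53) = -613 - 60 = -673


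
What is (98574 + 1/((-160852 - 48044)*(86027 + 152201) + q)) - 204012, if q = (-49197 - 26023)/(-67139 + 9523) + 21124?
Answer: -75579326327670760942/716812973763451 ≈ -1.0544e+5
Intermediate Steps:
q = 304288901/14404 (q = -75220/(-57616) + 21124 = -75220*(-1/57616) + 21124 = 18805/14404 + 21124 = 304288901/14404 ≈ 21125.)
(98574 + 1/((-160852 - 48044)*(86027 + 152201) + q)) - 204012 = (98574 + 1/((-160852 - 48044)*(86027 + 152201) + 304288901/14404)) - 204012 = (98574 + 1/(-208896*238228 + 304288901/14404)) - 204012 = (98574 + 1/(-49764876288 + 304288901/14404)) - 204012 = (98574 + 1/(-716812973763451/14404)) - 204012 = (98574 - 14404/716812973763451) - 204012 = 70659122075758404470/716812973763451 - 204012 = -75579326327670760942/716812973763451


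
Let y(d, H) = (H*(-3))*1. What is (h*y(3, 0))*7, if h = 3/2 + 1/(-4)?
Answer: 0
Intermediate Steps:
y(d, H) = -3*H (y(d, H) = -3*H*1 = -3*H)
h = 5/4 (h = 3*(½) + 1*(-¼) = 3/2 - ¼ = 5/4 ≈ 1.2500)
(h*y(3, 0))*7 = (5*(-3*0)/4)*7 = ((5/4)*0)*7 = 0*7 = 0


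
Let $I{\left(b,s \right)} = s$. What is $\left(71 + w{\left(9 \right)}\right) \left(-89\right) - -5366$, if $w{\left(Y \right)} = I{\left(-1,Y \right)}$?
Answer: $-1754$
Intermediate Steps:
$w{\left(Y \right)} = Y$
$\left(71 + w{\left(9 \right)}\right) \left(-89\right) - -5366 = \left(71 + 9\right) \left(-89\right) - -5366 = 80 \left(-89\right) + 5366 = -7120 + 5366 = -1754$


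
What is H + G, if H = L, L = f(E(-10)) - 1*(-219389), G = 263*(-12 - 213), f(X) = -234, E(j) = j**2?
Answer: 159980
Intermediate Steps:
G = -59175 (G = 263*(-225) = -59175)
L = 219155 (L = -234 - 1*(-219389) = -234 + 219389 = 219155)
H = 219155
H + G = 219155 - 59175 = 159980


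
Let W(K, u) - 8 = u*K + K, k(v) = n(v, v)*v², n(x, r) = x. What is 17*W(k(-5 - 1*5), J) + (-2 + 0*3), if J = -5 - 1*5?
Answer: 153134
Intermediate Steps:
k(v) = v³ (k(v) = v*v² = v³)
J = -10 (J = -5 - 5 = -10)
W(K, u) = 8 + K + K*u (W(K, u) = 8 + (u*K + K) = 8 + (K*u + K) = 8 + (K + K*u) = 8 + K + K*u)
17*W(k(-5 - 1*5), J) + (-2 + 0*3) = 17*(8 + (-5 - 1*5)³ + (-5 - 1*5)³*(-10)) + (-2 + 0*3) = 17*(8 + (-5 - 5)³ + (-5 - 5)³*(-10)) + (-2 + 0) = 17*(8 + (-10)³ + (-10)³*(-10)) - 2 = 17*(8 - 1000 - 1000*(-10)) - 2 = 17*(8 - 1000 + 10000) - 2 = 17*9008 - 2 = 153136 - 2 = 153134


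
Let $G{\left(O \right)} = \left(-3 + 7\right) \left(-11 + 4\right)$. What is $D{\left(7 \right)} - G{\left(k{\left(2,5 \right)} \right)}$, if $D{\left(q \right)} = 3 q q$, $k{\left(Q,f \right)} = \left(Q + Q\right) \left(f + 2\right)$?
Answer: $175$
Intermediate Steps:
$k{\left(Q,f \right)} = 2 Q \left(2 + f\right)$
$G{\left(O \right)} = -28$ ($G{\left(O \right)} = 4 \left(-7\right) = -28$)
$D{\left(q \right)} = 3 q^{2}$
$D{\left(7 \right)} - G{\left(k{\left(2,5 \right)} \right)} = 3 \cdot 7^{2} - -28 = 3 \cdot 49 + 28 = 147 + 28 = 175$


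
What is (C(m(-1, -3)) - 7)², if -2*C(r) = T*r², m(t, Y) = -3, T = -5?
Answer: 961/4 ≈ 240.25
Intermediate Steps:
C(r) = 5*r²/2 (C(r) = -(-5)*r²/2 = 5*r²/2)
(C(m(-1, -3)) - 7)² = ((5/2)*(-3)² - 7)² = ((5/2)*9 - 7)² = (45/2 - 7)² = (31/2)² = 961/4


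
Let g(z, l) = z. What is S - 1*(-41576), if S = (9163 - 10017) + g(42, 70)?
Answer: 40764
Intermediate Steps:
S = -812 (S = (9163 - 10017) + 42 = -854 + 42 = -812)
S - 1*(-41576) = -812 - 1*(-41576) = -812 + 41576 = 40764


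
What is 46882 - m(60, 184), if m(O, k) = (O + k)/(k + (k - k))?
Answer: 2156511/46 ≈ 46881.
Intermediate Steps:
m(O, k) = (O + k)/k (m(O, k) = (O + k)/(k + 0) = (O + k)/k)
46882 - m(60, 184) = 46882 - (60 + 184)/184 = 46882 - 244/184 = 46882 - 1*61/46 = 46882 - 61/46 = 2156511/46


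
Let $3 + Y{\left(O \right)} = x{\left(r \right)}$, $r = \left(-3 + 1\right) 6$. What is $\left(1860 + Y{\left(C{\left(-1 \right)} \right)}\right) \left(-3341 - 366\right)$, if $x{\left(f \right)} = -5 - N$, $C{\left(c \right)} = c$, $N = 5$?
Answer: $-6846829$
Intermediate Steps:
$r = -12$ ($r = \left(-2\right) 6 = -12$)
$x{\left(f \right)} = -10$ ($x{\left(f \right)} = -5 - 5 = -10$)
$Y{\left(O \right)} = -13$ ($Y{\left(O \right)} = -3 - 10 = -13$)
$\left(1860 + Y{\left(C{\left(-1 \right)} \right)}\right) \left(-3341 - 366\right) = \left(1860 - 13\right) \left(-3341 - 366\right) = 1847 \left(-3707\right) = -6846829$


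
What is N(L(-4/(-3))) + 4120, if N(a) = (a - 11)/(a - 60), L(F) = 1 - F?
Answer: 745754/181 ≈ 4120.2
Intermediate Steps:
N(a) = (-11 + a)/(-60 + a)
N(L(-4/(-3))) + 4120 = (-11 + (1 - (-4)/(-3)))/(-60 + (1 - (-4)/(-3))) + 4120 = (-11 + (1 - (-4)*(-1)/3))/(-60 + (1 - (-4)*(-1)/3)) + 4120 = (-11 + (1 - 1*4/3))/(-60 + (1 - 1*4/3)) + 4120 = (-11 + (1 - 4/3))/(-60 + (1 - 4/3)) + 4120 = (-11 - ⅓)/(-60 - ⅓) + 4120 = -34/3/(-181/3) + 4120 = -3/181*(-34/3) + 4120 = 34/181 + 4120 = 745754/181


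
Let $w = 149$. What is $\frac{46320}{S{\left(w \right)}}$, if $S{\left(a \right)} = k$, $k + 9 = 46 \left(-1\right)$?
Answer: $- \frac{9264}{11} \approx -842.18$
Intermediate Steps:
$k = -55$ ($k = -9 + 46 \left(-1\right) = -9 - 46 = -55$)
$S{\left(a \right)} = -55$
$\frac{46320}{S{\left(w \right)}} = \frac{46320}{-55} = 46320 \left(- \frac{1}{55}\right) = - \frac{9264}{11}$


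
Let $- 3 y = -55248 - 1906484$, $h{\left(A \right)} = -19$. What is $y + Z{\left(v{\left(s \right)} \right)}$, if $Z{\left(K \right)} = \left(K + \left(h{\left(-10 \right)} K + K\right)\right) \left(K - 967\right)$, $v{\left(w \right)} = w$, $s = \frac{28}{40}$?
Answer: $\frac{199622891}{300} \approx 6.6541 \cdot 10^{5}$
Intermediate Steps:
$s = \frac{7}{10}$ ($s = 28 \cdot \frac{1}{40} = \frac{7}{10} \approx 0.7$)
$Z{\left(K \right)} = - 17 K \left(-967 + K\right)$ ($Z{\left(K \right)} = \left(K + \left(- 19 K + K\right)\right) \left(K - 967\right) = \left(K - 18 K\right) \left(-967 + K\right) = - 17 K \left(-967 + K\right)$)
$y = \frac{1961732}{3}$ ($y = - \frac{-55248 - 1906484}{3} = \left(- \frac{1}{3}\right) \left(-1961732\right) = \frac{1961732}{3} \approx 6.5391 \cdot 10^{5}$)
$y + Z{\left(v{\left(s \right)} \right)} = \frac{1961732}{3} + 17 \cdot \frac{7}{10} \left(967 - \frac{7}{10}\right) = \frac{1961732}{3} + 17 \cdot \frac{7}{10} \cdot \frac{9663}{10} = \frac{1961732}{3} + \frac{1149897}{100} = \frac{199622891}{300}$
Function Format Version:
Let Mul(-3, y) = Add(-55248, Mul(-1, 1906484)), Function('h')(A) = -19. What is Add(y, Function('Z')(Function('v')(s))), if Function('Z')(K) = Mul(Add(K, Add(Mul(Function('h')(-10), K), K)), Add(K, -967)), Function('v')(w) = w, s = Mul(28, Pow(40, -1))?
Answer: Rational(199622891, 300) ≈ 6.6541e+5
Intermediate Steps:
s = Rational(7, 10) (s = Mul(28, Rational(1, 40)) = Rational(7, 10) ≈ 0.70000)
Function('Z')(K) = Mul(-17, K, Add(-967, K)) (Function('Z')(K) = Mul(Add(K, Add(Mul(-19, K), K)), Add(K, -967)) = Mul(Add(K, Mul(-18, K)), Add(-967, K)) = Mul(Mul(-17, K), Add(-967, K)) = Mul(-17, K, Add(-967, K)))
y = Rational(1961732, 3) (y = Mul(Rational(-1, 3), Add(-55248, Mul(-1, 1906484))) = Mul(Rational(-1, 3), Add(-55248, -1906484)) = Mul(Rational(-1, 3), -1961732) = Rational(1961732, 3) ≈ 6.5391e+5)
Add(y, Function('Z')(Function('v')(s))) = Add(Rational(1961732, 3), Mul(17, Rational(7, 10), Add(967, Mul(-1, Rational(7, 10))))) = Add(Rational(1961732, 3), Mul(17, Rational(7, 10), Add(967, Rational(-7, 10)))) = Add(Rational(1961732, 3), Mul(17, Rational(7, 10), Rational(9663, 10))) = Add(Rational(1961732, 3), Rational(1149897, 100)) = Rational(199622891, 300)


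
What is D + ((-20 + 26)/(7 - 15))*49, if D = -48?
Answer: -339/4 ≈ -84.750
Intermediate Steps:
D + ((-20 + 26)/(7 - 15))*49 = -48 + ((-20 + 26)/(7 - 15))*49 = -48 + (6/(-8))*49 = -48 + (6*(-1/8))*49 = -48 - 3/4*49 = -48 - 147/4 = -339/4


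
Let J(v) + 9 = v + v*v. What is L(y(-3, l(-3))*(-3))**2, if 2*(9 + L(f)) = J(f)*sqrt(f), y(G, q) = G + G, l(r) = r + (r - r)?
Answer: 998163/2 - 8991*sqrt(2) ≈ 4.8637e+5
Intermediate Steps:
l(r) = r (l(r) = r + 0 = r)
y(G, q) = 2*G
J(v) = -9 + v + v**2 (J(v) = -9 + (v + v*v) = -9 + (v + v**2) = -9 + v + v**2)
L(f) = -9 + sqrt(f)*(-9 + f + f**2)/2 (L(f) = -9 + ((-9 + f + f**2)*sqrt(f))/2 = -9 + (sqrt(f)*(-9 + f + f**2))/2 = -9 + sqrt(f)*(-9 + f + f**2)/2)
L(y(-3, l(-3))*(-3))**2 = (-9 + sqrt((2*(-3))*(-3))*(-9 + (2*(-3))*(-3) + ((2*(-3))*(-3))**2)/2)**2 = (-9 + sqrt(-6*(-3))*(-9 - 6*(-3) + (-6*(-3))**2)/2)**2 = (-9 + sqrt(18)*(-9 + 18 + 18**2)/2)**2 = (-9 + (3*sqrt(2))*(-9 + 18 + 324)/2)**2 = (-9 + (1/2)*(3*sqrt(2))*333)**2 = (-9 + 999*sqrt(2)/2)**2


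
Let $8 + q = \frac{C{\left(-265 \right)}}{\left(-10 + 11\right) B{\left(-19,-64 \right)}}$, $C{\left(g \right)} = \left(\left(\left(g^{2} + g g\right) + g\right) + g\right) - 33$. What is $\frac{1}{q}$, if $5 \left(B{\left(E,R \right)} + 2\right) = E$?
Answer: $- \frac{29}{699667} \approx -4.1448 \cdot 10^{-5}$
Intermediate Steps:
$B{\left(E,R \right)} = -2 + \frac{E}{5}$
$C{\left(g \right)} = -33 + 2 g + 2 g^{2}$ ($C{\left(g \right)} = \left(\left(\left(g^{2} + g^{2}\right) + g\right) + g\right) - 33 = \left(\left(2 g^{2} + g\right) + g\right) - 33 = \left(\left(g + 2 g^{2}\right) + g\right) - 33 = \left(2 g + 2 g^{2}\right) - 33 = -33 + 2 g + 2 g^{2}$)
$q = - \frac{699667}{29}$ ($q = -8 + \frac{-33 + 2 \left(-265\right) + 2 \left(-265\right)^{2}}{\left(-10 + 11\right) \left(-2 + \frac{1}{5} \left(-19\right)\right)} = -8 + \frac{-33 - 530 + 2 \cdot 70225}{1 \left(-2 - \frac{19}{5}\right)} = -8 + \frac{-33 - 530 + 140450}{1 \left(- \frac{29}{5}\right)} = -8 + \frac{139887}{- \frac{29}{5}} = -8 + 139887 \left(- \frac{5}{29}\right) = -8 - \frac{699435}{29} = - \frac{699667}{29} \approx -24126.0$)
$\frac{1}{q} = \frac{1}{- \frac{699667}{29}} = - \frac{29}{699667}$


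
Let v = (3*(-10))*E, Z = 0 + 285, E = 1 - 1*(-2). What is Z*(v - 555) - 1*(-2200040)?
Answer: 2016215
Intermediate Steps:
E = 3 (E = 1 + 2 = 3)
Z = 285
v = -90 (v = (3*(-10))*3 = -30*3 = -90)
Z*(v - 555) - 1*(-2200040) = 285*(-90 - 555) - 1*(-2200040) = 285*(-645) + 2200040 = -183825 + 2200040 = 2016215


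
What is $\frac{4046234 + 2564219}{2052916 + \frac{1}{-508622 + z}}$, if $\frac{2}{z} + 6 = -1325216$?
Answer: $\frac{2227845166199245479}{691870736726924777} \approx 3.22$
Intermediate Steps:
$z = - \frac{1}{662611}$ ($z = \frac{2}{-6 - 1325216} = \frac{2}{-1325222} = 2 \left(- \frac{1}{1325222}\right) = - \frac{1}{662611} \approx -1.5092 \cdot 10^{-6}$)
$\frac{4046234 + 2564219}{2052916 + \frac{1}{-508622 + z}} = \frac{4046234 + 2564219}{2052916 + \frac{1}{-508622 - \frac{1}{662611}}} = \frac{6610453}{2052916 + \frac{1}{- \frac{337018532043}{662611}}} = \frac{6610453}{2052916 - \frac{662611}{337018532043}} = \frac{6610453}{\frac{691870736726924777}{337018532043}} = 6610453 \cdot \frac{337018532043}{691870736726924777} = \frac{2227845166199245479}{691870736726924777}$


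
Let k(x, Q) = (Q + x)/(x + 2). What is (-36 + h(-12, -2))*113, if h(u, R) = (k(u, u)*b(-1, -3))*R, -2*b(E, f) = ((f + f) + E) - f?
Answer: -25764/5 ≈ -5152.8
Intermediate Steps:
k(x, Q) = (Q + x)/(2 + x)
b(E, f) = -E/2 - f/2 (b(E, f) = -(((f + f) + E) - f)/2 = -((2*f + E) - f)/2 = -((E + 2*f) - f)/2 = -(E + f)/2 = -E/2 - f/2)
h(u, R) = 4*R*u/(2 + u) (h(u, R) = (((u + u)/(2 + u))*(-½*(-1) - ½*(-3)))*R = (((2*u)/(2 + u))*(½ + 3/2))*R = ((2*u/(2 + u))*2)*R = (4*u/(2 + u))*R = 4*R*u/(2 + u))
(-36 + h(-12, -2))*113 = (-36 + 4*(-2)*(-12)/(2 - 12))*113 = (-36 + 4*(-2)*(-12)/(-10))*113 = (-36 + 4*(-2)*(-12)*(-⅒))*113 = (-36 - 48/5)*113 = -228/5*113 = -25764/5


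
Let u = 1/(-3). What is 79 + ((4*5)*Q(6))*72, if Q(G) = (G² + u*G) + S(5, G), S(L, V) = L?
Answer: 56239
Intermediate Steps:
u = -⅓ ≈ -0.33333
Q(G) = 5 + G² - G/3 (Q(G) = (G² - G/3) + 5 = 5 + G² - G/3)
79 + ((4*5)*Q(6))*72 = 79 + ((4*5)*(5 + 6² - ⅓*6))*72 = 79 + (20*(5 + 36 - 2))*72 = 79 + (20*39)*72 = 79 + 780*72 = 79 + 56160 = 56239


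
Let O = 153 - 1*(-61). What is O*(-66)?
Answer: -14124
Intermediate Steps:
O = 214 (O = 153 + 61 = 214)
O*(-66) = 214*(-66) = -14124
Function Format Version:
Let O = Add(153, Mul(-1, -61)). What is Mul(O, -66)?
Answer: -14124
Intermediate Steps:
O = 214 (O = Add(153, 61) = 214)
Mul(O, -66) = Mul(214, -66) = -14124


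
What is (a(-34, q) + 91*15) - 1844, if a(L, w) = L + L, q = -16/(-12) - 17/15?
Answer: -547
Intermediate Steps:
q = 1/5 (q = -16*(-1/12) - 17*1/15 = 4/3 - 17/15 = 1/5 ≈ 0.20000)
a(L, w) = 2*L
(a(-34, q) + 91*15) - 1844 = (2*(-34) + 91*15) - 1844 = (-68 + 1365) - 1844 = 1297 - 1844 = -547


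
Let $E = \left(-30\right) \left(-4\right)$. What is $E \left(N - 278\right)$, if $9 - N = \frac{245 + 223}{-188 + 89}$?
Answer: $- \frac{348840}{11} \approx -31713.0$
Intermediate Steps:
$E = 120$
$N = \frac{151}{11}$ ($N = 9 - \frac{245 + 223}{-188 + 89} = 9 - \frac{468}{-99} = 9 - 468 \left(- \frac{1}{99}\right) = 9 - - \frac{52}{11} = 9 + \frac{52}{11} = \frac{151}{11} \approx 13.727$)
$E \left(N - 278\right) = 120 \left(\frac{151}{11} - 278\right) = 120 \left(- \frac{2907}{11}\right) = - \frac{348840}{11}$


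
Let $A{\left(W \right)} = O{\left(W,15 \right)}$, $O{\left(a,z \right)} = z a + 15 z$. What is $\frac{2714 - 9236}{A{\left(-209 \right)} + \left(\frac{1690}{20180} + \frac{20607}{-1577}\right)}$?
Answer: $\frac{20755521492}{9302061673} \approx 2.2313$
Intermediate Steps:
$O{\left(a,z \right)} = 15 z + a z$ ($O{\left(a,z \right)} = a z + 15 z = 15 z + a z$)
$A{\left(W \right)} = 225 + 15 W$ ($A{\left(W \right)} = 15 \left(15 + W\right) = 225 + 15 W$)
$\frac{2714 - 9236}{A{\left(-209 \right)} + \left(\frac{1690}{20180} + \frac{20607}{-1577}\right)} = \frac{2714 - 9236}{\left(225 + 15 \left(-209\right)\right) + \left(\frac{1690}{20180} + \frac{20607}{-1577}\right)} = - \frac{6522}{\left(225 - 3135\right) + \left(1690 \cdot \frac{1}{20180} + 20607 \left(- \frac{1}{1577}\right)\right)} = - \frac{6522}{-2910 + \left(\frac{169}{2018} - \frac{20607}{1577}\right)} = - \frac{6522}{-2910 - \frac{41318413}{3182386}} = - \frac{6522}{- \frac{9302061673}{3182386}} = \left(-6522\right) \left(- \frac{3182386}{9302061673}\right) = \frac{20755521492}{9302061673}$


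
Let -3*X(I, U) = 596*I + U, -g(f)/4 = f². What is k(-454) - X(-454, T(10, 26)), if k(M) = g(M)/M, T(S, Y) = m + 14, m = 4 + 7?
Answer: -265111/3 ≈ -88370.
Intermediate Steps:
m = 11
T(S, Y) = 25 (T(S, Y) = 11 + 14 = 25)
g(f) = -4*f²
X(I, U) = -596*I/3 - U/3 (X(I, U) = -(596*I + U)/3 = -(U + 596*I)/3 = -596*I/3 - U/3)
k(M) = -4*M (k(M) = (-4*M²)/M = -4*M)
k(-454) - X(-454, T(10, 26)) = -4*(-454) - (-596/3*(-454) - ⅓*25) = 1816 - (270584/3 - 25/3) = 1816 - 1*270559/3 = 1816 - 270559/3 = -265111/3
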